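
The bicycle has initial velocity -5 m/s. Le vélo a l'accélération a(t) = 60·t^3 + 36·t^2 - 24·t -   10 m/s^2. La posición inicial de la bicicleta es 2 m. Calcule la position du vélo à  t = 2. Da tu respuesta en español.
Debemos encontrar la integral de nuestra ecuación de la aceleración a(t) = 60·t^3 + 36·t^2 - 24·t - 10 2 veces. Integrando la aceleración y usando la condición inicial v(0) = -5, obtenemos v(t) = 15·t^4 + 12·t^3 - 12·t^2 - 10·t - 5. Integrando la velocidad y usando la condición inicial x(0) = 2, obtenemos x(t) = 3·t^5 + 3·t^4 - 4·t^3 - 5·t^2 - 5·t + 2. De la ecuación de la posición x(t) = 3·t^5 + 3·t^4 - 4·t^3 - 5·t^2 - 5·t + 2, sustituimos t = 2 para obtener x = 84.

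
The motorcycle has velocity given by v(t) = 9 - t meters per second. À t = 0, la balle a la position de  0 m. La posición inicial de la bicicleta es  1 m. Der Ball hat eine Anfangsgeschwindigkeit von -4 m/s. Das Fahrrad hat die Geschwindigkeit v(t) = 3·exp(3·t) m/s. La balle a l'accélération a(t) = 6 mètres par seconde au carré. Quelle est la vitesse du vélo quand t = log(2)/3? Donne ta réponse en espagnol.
Tenemos la velocidad v(t) = 3·exp(3·t). Sustituyendo t = log(2)/3: v(log(2)/3) = 6.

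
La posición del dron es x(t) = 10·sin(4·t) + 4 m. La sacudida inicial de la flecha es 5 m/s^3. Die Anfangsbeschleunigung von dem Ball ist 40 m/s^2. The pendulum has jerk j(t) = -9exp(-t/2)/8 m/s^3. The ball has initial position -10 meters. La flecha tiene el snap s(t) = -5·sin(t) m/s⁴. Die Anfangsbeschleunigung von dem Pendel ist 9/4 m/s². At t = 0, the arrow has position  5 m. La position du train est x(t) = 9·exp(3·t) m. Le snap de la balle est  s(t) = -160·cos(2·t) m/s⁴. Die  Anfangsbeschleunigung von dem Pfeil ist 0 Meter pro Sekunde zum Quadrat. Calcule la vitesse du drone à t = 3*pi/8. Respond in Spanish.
Debemos derivar nuestra ecuación de la posición x(t) = 10·sin(4·t) + 4 1 vez. Tomando d/dt de x(t), encontramos v(t) = 40·cos(4·t). Tenemos la velocidad v(t) = 40·cos(4·t). Sustituyendo t = 3*pi/8: v(3*pi/8) = 0.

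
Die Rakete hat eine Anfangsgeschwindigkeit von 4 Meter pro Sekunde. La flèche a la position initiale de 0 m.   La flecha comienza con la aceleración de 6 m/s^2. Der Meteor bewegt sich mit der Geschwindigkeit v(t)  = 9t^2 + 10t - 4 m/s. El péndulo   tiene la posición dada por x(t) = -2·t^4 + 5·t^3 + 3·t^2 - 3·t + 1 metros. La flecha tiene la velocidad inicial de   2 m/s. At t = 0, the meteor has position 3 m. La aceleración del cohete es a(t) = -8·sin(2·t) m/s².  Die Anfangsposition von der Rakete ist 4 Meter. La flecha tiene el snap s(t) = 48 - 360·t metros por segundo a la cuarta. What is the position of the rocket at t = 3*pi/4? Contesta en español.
Necesitamos integrar nuestra ecuación de la aceleración a(t) = -8·sin(2·t) 2 veces. Integrando la aceleración y usando la condición inicial v(0) = 4, obtenemos v(t) = 4·cos(2·t). La antiderivada de la velocidad, con x(0) = 4, da la posición: x(t) = 2·sin(2·t) + 4. Tenemos la posición x(t) = 2·sin(2·t) + 4. Sustituyendo t = 3*pi/4: x(3*pi/4) = 2.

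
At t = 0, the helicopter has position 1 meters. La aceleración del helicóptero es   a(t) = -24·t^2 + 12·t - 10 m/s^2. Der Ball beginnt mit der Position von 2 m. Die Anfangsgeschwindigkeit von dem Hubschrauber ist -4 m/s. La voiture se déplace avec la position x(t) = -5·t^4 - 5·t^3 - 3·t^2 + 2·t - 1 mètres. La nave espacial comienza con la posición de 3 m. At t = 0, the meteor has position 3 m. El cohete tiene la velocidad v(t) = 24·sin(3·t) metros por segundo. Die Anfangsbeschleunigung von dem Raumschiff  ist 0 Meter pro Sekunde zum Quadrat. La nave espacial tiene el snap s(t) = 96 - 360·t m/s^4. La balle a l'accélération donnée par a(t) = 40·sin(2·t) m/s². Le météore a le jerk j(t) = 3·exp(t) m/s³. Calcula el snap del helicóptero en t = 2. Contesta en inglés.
We must differentiate our acceleration equation a(t) = -24·t^2 + 12·t - 10 2 times. The derivative of acceleration gives jerk: j(t) = 12 - 48·t. The derivative of jerk gives snap: s(t) = -48. We have snap s(t) = -48. Substituting t = 2: s(2) = -48.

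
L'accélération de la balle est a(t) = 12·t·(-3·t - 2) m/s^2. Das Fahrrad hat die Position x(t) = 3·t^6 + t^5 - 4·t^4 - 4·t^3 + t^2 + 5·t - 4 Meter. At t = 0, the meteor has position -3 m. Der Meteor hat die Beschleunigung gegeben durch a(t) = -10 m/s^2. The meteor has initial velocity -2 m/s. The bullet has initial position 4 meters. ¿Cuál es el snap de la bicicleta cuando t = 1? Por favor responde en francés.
En partant de la position x(t) = 3·t^6 + t^5 - 4·t^4 - 4·t^3 + t^2 + 5·t - 4, nous prenons 4 dérivées. En prenant d/dt de x(t), nous trouvons v(t) = 18·t^5 + 5·t^4 - 16·t^3 - 12·t^2 + 2·t + 5. La dérivée de la vitesse donne l'accélération: a(t) = 90·t^4 + 20·t^3 - 48·t^2 - 24·t + 2. La dérivée de l'accélération donne le jerk: j(t) = 360·t^3 + 60·t^2 - 96·t - 24. En prenant d/dt de j(t), nous trouvons s(t) = 1080·t^2 + 120·t - 96. De l'équation du snap s(t) = 1080·t^2 + 120·t - 96, nous substituons t = 1 pour obtenir s = 1104.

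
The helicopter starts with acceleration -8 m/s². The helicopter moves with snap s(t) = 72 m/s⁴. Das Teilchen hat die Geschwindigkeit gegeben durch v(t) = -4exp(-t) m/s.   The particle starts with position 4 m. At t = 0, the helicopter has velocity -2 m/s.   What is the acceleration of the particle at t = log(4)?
To solve this, we need to take 1 derivative of our velocity equation v(t) = -4·exp(-t). Differentiating velocity, we get acceleration: a(t) = 4·exp(-t). Using a(t) = 4·exp(-t) and substituting t = log(4), we find a = 1.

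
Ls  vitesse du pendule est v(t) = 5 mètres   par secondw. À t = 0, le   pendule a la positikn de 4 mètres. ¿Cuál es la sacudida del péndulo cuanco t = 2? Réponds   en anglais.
Starting from velocity v(t) = 5, we take 2 derivatives. Taking d/dt of v(t), we find a(t) = 0. The derivative of acceleration gives jerk: j(t) = 0. Using j(t) = 0 and substituting t = 2, we find j = 0.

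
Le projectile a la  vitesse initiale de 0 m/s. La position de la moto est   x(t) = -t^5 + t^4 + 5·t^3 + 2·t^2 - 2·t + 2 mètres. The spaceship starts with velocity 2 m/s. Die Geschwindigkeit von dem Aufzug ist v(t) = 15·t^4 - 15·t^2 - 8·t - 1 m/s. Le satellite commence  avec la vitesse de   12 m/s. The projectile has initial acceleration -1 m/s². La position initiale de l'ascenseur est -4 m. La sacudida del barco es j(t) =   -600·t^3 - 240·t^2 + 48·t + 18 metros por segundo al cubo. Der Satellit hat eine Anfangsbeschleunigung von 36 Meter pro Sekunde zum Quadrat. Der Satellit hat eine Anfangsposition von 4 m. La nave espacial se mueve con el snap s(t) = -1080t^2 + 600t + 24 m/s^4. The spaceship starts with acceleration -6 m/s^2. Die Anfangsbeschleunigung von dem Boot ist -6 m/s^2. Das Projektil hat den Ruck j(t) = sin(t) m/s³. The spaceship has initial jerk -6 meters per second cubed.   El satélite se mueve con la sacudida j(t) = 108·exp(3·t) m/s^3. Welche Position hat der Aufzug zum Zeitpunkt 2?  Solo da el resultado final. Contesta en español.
La respuesta es 34.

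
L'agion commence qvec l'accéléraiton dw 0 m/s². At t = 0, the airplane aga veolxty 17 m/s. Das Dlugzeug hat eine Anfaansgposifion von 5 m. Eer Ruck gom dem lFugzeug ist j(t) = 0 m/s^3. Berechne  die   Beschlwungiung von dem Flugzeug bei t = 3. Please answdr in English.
Starting from jerk j(t) = 0, we take 1 antiderivative. Finding the antiderivative of j(t) and using a(0) = 0: a(t) = 0. We have acceleration a(t) = 0. Substituting t = 3: a(3) = 0.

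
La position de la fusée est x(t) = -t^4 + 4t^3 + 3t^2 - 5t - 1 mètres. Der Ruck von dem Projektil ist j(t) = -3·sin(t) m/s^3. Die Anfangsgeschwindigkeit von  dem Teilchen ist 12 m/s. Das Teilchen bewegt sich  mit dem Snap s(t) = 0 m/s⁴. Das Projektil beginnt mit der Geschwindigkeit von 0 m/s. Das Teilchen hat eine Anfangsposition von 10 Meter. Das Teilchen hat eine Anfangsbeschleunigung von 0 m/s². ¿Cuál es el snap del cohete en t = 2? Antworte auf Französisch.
En partant de la position x(t) = -t^4 + 4·t^3 + 3·t^2 - 5·t - 1, nous prenons 4 dérivées. En prenant d/dt de x(t), nous trouvons v(t) = -4·t^3 + 12·t^2 + 6·t - 5. En dérivant la vitesse, nous obtenons l'accélération: a(t) = -12·t^2 + 24·t + 6. En prenant d/dt de a(t), nous trouvons j(t) = 24 - 24·t. La dérivée du jerk donne le snap: s(t) = -24. En utilisant s(t) = -24 et en substituant t = 2, nous trouvons s = -24.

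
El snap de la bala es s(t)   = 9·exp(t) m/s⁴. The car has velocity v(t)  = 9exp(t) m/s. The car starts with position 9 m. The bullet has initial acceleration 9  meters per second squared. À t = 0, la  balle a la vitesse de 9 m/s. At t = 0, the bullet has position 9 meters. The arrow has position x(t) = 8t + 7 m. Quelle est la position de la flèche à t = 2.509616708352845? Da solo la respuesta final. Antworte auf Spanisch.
La respuesta es 27.0769336668228.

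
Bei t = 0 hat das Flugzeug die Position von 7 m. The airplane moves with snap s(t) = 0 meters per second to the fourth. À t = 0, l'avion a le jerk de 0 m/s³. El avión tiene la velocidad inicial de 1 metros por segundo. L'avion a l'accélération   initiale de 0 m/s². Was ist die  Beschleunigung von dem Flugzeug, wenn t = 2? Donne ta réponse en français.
Nous devons intégrer notre équation du snap s(t) = 0 2 fois. En intégrant le snap et en utilisant la condition initiale j(0) = 0, nous obtenons j(t) = 0. L'intégrale du jerk est l'accélération. En utilisant a(0) = 0, nous obtenons a(t) = 0. De l'équation de l'accélération a(t) = 0, nous substituons t = 2 pour obtenir a = 0.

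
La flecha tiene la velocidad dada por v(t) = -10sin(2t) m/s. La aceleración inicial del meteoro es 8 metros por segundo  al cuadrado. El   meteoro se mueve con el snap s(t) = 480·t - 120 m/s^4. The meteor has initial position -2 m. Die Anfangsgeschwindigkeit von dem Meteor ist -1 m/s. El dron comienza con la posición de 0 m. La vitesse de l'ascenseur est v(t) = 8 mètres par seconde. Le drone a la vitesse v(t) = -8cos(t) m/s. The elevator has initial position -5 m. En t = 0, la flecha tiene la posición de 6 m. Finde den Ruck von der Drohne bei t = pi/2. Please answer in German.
Ausgehend von der Geschwindigkeit v(t) = -8·cos(t), nehmen wir 2 Ableitungen. Durch Ableiten von der Geschwindigkeit erhalten wir die Beschleunigung: a(t) = 8·sin(t). Durch Ableiten von der Beschleunigung erhalten wir den Ruck: j(t) = 8·cos(t). Wir haben den Ruck j(t) = 8·cos(t). Durch Einsetzen von t = pi/2: j(pi/2) = 0.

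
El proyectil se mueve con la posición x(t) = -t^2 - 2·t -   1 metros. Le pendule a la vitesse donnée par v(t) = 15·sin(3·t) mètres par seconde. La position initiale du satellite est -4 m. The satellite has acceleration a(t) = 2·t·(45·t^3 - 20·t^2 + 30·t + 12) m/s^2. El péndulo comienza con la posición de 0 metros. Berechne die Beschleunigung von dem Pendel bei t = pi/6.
Um dies zu lösen, müssen wir 1 Ableitung unserer Gleichung für die Geschwindigkeit v(t) = 15·sin(3·t) nehmen. Die Ableitung von der Geschwindigkeit ergibt die Beschleunigung: a(t) = 45·cos(3·t). Wir haben die Beschleunigung a(t) = 45·cos(3·t). Durch Einsetzen von t = pi/6: a(pi/6) = 0.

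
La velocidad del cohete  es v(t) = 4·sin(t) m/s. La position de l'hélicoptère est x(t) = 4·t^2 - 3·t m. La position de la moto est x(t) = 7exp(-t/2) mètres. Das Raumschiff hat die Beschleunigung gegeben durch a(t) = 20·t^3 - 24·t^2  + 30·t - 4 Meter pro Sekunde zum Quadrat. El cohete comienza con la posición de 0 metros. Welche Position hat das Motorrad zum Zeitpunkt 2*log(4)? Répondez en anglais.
From the given position equation x(t) = 7·exp(-t/2), we substitute t = 2*log(4) to get x = 7/4.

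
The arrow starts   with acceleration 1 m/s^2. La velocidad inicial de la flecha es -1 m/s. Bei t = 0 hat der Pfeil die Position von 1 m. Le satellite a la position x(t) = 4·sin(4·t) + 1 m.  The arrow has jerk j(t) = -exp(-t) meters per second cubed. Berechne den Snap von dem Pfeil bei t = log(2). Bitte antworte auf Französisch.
En partant du jerk j(t) = -exp(-t), nous prenons 1 dérivée. La dérivée du jerk donne le snap: s(t) = exp(-t). De l'équation du snap s(t) = exp(-t), nous substituons t = log(2) pour obtenir s = 1/2.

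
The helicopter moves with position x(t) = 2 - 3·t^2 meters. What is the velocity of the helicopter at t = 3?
Starting from position x(t) = 2 - 3·t^2, we take 1 derivative. Differentiating position, we get velocity: v(t) = -6·t. We have velocity v(t) = -6·t. Substituting t = 3: v(3) = -18.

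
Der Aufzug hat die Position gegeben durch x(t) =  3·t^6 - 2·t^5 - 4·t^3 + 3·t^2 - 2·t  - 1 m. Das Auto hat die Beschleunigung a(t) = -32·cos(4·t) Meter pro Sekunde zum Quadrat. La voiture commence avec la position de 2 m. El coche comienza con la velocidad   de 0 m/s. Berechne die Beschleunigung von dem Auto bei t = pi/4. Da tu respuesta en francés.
En utilisant a(t) = -32·cos(4·t) et en substituant t = pi/4, nous trouvons a = 32.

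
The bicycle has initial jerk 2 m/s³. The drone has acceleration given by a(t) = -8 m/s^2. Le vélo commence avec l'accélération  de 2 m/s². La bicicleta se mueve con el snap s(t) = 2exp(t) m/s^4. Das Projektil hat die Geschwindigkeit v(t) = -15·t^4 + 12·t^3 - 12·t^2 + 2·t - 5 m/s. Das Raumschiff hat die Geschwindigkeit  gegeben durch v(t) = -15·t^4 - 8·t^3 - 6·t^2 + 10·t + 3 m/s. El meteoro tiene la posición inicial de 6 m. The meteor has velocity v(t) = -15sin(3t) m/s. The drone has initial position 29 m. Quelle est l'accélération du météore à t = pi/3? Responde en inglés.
Starting from velocity v(t) = -15·sin(3·t), we take 1 derivative. Differentiating velocity, we get acceleration: a(t) = -45·cos(3·t). Using a(t) = -45·cos(3·t) and substituting t = pi/3, we find a = 45.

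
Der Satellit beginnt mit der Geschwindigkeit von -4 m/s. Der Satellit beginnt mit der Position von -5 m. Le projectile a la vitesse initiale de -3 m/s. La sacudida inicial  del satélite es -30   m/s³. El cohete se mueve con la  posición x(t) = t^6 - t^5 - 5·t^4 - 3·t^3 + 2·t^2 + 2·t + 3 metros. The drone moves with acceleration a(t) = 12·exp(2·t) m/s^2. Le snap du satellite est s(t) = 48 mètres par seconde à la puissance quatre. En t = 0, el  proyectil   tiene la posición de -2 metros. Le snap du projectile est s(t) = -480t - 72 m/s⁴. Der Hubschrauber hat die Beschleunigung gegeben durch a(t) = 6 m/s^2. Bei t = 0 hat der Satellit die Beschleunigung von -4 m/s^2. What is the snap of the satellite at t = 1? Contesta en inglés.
We have snap s(t) = 48. Substituting t = 1: s(1) = 48.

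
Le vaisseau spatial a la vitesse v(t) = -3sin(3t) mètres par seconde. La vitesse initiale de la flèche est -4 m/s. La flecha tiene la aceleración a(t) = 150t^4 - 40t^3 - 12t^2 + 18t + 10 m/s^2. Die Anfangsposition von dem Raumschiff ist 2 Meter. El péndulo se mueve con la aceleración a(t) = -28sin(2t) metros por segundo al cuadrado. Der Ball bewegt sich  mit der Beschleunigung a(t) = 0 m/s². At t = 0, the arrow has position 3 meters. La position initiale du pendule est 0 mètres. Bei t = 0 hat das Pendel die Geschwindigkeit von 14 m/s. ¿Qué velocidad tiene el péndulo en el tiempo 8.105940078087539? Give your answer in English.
We need to integrate our acceleration equation a(t) = -28·sin(2·t) 1 time. The antiderivative of acceleration is velocity. Using v(0) = 14, we get v(t) = 14·cos(2·t). Using v(t) = 14·cos(2·t) and substituting t = 8.105940078087539, we find v = -12.2597716991610.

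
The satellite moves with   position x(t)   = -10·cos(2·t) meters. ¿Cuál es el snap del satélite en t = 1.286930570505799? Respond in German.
Um dies zu lösen, müssen wir 4 Ableitungen unserer Gleichung für die Position x(t) = -10·cos(2·t) nehmen. Durch Ableiten von der Position erhalten wir die Geschwindigkeit: v(t) = 20·sin(2·t). Durch Ableiten von der Geschwindigkeit erhalten wir die Beschleunigung: a(t) = 40·cos(2·t). Mit d/dt von a(t) finden wir j(t) = -80·sin(2·t). Durch Ableiten von dem Ruck erhalten wir den Snap: s(t) = -160·cos(2·t). Wir haben den Snap s(t) = -160·cos(2·t). Durch Einsetzen von t = 1.286930570505799: s(1.286930570505799) = 134.899673024355.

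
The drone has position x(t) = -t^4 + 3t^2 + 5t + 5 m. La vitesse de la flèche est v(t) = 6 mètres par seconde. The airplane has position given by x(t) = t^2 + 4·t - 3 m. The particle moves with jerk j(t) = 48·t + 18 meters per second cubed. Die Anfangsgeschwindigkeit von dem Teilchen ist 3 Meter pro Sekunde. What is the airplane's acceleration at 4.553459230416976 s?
To solve this, we need to take 2 derivatives of our position equation x(t) = t^2 + 4·t - 3. Taking d/dt of x(t), we find v(t) = 2·t + 4. Taking d/dt of v(t), we find a(t) = 2. We have acceleration a(t) = 2. Substituting t = 4.553459230416976: a(4.553459230416976) = 2.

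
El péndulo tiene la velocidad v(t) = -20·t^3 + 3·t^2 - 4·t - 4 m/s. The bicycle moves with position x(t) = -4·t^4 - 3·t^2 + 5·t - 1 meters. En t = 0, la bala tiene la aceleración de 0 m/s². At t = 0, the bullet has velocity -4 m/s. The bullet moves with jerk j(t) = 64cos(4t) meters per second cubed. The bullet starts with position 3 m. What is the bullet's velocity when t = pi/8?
We must find the integral of our jerk equation j(t) = 64·cos(4·t) 2 times. The integral of jerk, with a(0) = 0, gives acceleration: a(t) = 16·sin(4·t). The antiderivative of acceleration, with v(0) = -4, gives velocity: v(t) = -4·cos(4·t). We have velocity v(t) = -4·cos(4·t). Substituting t = pi/8: v(pi/8) = 0.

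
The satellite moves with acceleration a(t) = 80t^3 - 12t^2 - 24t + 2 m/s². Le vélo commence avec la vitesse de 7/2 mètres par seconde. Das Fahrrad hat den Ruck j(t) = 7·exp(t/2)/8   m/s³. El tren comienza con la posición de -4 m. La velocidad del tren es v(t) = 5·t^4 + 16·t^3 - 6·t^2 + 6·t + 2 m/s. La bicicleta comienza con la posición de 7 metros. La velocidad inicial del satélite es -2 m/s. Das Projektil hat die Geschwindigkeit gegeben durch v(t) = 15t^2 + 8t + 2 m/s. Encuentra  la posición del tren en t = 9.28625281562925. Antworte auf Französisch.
Nous devons intégrer notre équation de la vitesse v(t) = 5·t^4 + 16·t^3 - 6·t^2 + 6·t + 2 1 fois. En prenant ∫v(t)dt et en appliquant x(0) = -4, nous trouvons x(t) = t^5 + 4·t^4 - 2·t^3 + 3·t^2 + 2·t - 4. Nous avons la position x(t) = t^5 + 4·t^4 - 2·t^3 + 3·t^2 + 2·t - 4. En substituant t = 9.28625281562925: x(9.28625281562925) = 97473.4097552714.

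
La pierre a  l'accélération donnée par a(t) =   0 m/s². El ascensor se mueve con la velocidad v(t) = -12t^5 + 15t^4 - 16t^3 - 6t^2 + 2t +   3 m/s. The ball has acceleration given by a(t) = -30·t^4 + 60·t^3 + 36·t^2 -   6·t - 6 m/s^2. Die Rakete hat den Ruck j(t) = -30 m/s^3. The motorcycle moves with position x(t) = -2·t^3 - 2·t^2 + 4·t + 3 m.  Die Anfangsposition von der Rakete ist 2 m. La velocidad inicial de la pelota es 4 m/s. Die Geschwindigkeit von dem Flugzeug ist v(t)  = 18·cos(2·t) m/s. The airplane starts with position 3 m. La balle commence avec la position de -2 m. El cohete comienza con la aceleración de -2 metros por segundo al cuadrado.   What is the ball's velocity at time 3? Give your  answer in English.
We must find the antiderivative of our acceleration equation a(t) = -30·t^4 + 60·t^3 + 36·t^2 - 6·t - 6 1 time. Finding the antiderivative of a(t) and using v(0) = 4: v(t) = -6·t^5 + 15·t^4 + 12·t^3 - 3·t^2 - 6·t + 4. We have velocity v(t) = -6·t^5 + 15·t^4 + 12·t^3 - 3·t^2 - 6·t + 4. Substituting t = 3: v(3) = 40.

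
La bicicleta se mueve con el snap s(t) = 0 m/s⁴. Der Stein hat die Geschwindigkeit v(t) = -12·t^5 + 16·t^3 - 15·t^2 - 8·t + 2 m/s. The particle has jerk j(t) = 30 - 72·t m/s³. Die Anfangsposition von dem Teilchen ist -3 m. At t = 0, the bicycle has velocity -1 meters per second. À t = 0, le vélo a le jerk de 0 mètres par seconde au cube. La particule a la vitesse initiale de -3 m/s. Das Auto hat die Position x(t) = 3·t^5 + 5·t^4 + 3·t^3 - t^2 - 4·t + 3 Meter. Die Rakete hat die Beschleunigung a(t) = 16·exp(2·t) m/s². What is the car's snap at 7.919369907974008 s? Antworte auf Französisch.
Nous devons dériver notre équation de la position x(t) = 3·t^5 + 5·t^4 + 3·t^3 - t^2 - 4·t + 3 4 fois. En prenant d/dt de x(t), nous trouvons v(t) = 15·t^4 + 20·t^3 + 9·t^2 - 2·t - 4. En prenant d/dt de v(t), nous trouvons a(t) = 60·t^3 + 60·t^2 + 18·t - 2. En dérivant l'accélération, nous obtenons le jerk: j(t) = 180·t^2 + 120·t + 18. En dérivant le jerk, nous obtenons le snap: s(t) = 360·t + 120. Nous avons le snap s(t) = 360·t + 120. En substituant t = 7.919369907974008: s(7.919369907974008) = 2970.97316687064.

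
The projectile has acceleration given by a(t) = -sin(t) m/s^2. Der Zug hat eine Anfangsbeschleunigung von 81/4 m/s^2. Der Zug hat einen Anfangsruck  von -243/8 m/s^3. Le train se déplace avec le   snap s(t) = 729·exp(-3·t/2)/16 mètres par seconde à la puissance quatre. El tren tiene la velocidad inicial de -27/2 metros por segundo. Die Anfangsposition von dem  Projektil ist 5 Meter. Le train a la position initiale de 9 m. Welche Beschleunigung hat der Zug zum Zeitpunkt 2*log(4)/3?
Ausgehend von dem Snap s(t) = 729·exp(-3·t/2)/16, nehmen wir 2 Integrale. Das Integral von dem Snap, mit j(0) = -243/8, ergibt den Ruck: j(t) = -243·exp(-3·t/2)/8. Mit ∫j(t)dt und Anwendung von a(0) = 81/4, finden wir a(t) = 81·exp(-3·t/2)/4. Aus der Gleichung für die Beschleunigung a(t) = 81·exp(-3·t/2)/4, setzen wir t = 2*log(4)/3 ein und erhalten a = 81/16.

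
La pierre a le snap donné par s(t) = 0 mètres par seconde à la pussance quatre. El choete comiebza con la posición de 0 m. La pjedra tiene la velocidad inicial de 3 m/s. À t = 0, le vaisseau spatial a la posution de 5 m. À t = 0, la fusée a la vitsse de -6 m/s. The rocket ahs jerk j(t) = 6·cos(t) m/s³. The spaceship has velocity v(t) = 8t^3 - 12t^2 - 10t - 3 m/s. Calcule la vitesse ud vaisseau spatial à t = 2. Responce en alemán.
Wir haben die Geschwindigkeit v(t) = 8·t^3 - 12·t^2 - 10·t - 3. Durch Einsetzen von t = 2: v(2) = -7.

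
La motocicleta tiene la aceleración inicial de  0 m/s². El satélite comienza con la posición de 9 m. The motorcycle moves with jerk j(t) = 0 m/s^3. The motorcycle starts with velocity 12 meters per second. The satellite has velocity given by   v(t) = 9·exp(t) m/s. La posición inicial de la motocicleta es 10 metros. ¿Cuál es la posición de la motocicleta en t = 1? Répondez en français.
Nous devons intégrer notre équation du jerk j(t) = 0 3 fois. La primitive du jerk, avec a(0) = 0, donne l'accélération: a(t) = 0. En prenant ∫a(t)dt et en appliquant v(0) = 12, nous trouvons v(t) = 12. La primitive de la vitesse est la position. En utilisant x(0) = 10, nous obtenons x(t) = 12·t + 10. Nous avons la position x(t) = 12·t + 10. En substituant t = 1: x(1) = 22.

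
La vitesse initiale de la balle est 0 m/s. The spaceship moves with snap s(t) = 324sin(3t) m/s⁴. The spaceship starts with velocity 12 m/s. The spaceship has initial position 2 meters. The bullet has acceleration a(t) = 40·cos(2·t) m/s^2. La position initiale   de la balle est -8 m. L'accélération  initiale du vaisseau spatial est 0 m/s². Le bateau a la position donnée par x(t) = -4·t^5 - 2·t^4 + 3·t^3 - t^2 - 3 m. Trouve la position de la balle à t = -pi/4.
Pour résoudre ceci, nous devons prendre 2 primitives de notre équation de l'accélération a(t) = 40·cos(2·t). La primitive de l'accélération est la vitesse. En utilisant v(0) = 0, nous obtenons v(t) = 20·sin(2·t). En intégrant la vitesse et en utilisant la condition initiale x(0) = -8, nous obtenons x(t) = 2 - 10·cos(2·t). En utilisant x(t) = 2 - 10·cos(2·t) et en substituant t = -pi/4, nous trouvons x = 2.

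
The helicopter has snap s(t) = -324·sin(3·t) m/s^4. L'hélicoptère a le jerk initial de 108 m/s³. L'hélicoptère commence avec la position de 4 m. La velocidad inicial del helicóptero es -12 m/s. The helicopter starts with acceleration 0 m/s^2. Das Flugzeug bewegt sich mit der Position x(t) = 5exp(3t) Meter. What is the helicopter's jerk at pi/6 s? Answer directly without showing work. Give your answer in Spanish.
La respuesta es 0.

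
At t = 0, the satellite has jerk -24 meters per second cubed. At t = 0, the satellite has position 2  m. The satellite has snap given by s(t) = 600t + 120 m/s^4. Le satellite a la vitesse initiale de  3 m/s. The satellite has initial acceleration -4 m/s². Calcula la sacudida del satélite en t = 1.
Partiendo del snap s(t) = 600·t + 120, tomamos 1 integral. La integral del snap es la sacudida. Usando j(0) = -24, obtenemos j(t) = 300·t^2 + 120·t - 24. Usando j(t) = 300·t^2 + 120·t - 24 y sustituyendo t = 1, encontramos j = 396.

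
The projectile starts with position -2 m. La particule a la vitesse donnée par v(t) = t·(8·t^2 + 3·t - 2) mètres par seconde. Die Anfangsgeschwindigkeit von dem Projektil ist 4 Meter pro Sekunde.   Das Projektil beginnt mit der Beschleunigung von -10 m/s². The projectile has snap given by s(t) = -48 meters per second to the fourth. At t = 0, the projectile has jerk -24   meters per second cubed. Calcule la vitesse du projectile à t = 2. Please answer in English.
We need to integrate our snap equation s(t) = -48 3 times. The integral of snap, with j(0) = -24, gives jerk: j(t) = -48·t - 24. Finding the integral of j(t) and using a(0) = -10: a(t) = -24·t^2 - 24·t - 10. The antiderivative of acceleration, with v(0) = 4, gives velocity: v(t) = -8·t^3 - 12·t^2 - 10·t + 4. From the given velocity equation v(t) = -8·t^3 - 12·t^2 - 10·t + 4, we substitute t = 2 to get v = -128.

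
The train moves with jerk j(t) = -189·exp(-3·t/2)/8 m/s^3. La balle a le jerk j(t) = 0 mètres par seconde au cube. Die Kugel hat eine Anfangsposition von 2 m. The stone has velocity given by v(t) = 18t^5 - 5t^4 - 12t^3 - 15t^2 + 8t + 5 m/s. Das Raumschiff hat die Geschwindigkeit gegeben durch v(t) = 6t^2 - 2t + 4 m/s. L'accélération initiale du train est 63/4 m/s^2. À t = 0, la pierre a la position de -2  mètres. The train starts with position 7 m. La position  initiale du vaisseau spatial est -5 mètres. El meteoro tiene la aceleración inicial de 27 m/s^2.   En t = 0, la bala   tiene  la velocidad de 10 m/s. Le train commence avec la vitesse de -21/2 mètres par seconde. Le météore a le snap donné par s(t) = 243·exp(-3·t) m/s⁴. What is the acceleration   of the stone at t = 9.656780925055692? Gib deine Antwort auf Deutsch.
Ausgehend von der Geschwindigkeit v(t) = 18·t^5 - 5·t^4 - 12·t^3 - 15·t^2 + 8·t + 5, nehmen wir 1 Ableitung. Durch Ableiten von der Geschwindigkeit erhalten wir die Beschleunigung: a(t) = 90·t^4 - 20·t^3 - 36·t^2 - 30·t + 8. Aus der Gleichung für die Beschleunigung a(t) = 90·t^4 - 20·t^3 - 36·t^2 - 30·t + 8, setzen wir t = 9.656780925055692 ein und erhalten a = 761008.611403145.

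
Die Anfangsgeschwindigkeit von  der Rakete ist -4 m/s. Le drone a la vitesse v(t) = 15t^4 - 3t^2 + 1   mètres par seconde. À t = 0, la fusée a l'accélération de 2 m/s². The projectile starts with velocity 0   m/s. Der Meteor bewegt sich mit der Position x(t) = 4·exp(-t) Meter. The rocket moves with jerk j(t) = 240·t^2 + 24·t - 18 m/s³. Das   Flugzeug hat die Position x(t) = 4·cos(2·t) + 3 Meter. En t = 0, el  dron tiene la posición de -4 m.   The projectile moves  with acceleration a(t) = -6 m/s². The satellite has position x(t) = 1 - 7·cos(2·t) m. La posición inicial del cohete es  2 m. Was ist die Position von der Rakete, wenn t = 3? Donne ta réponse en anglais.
We must find the antiderivative of our jerk equation j(t) = 240·t^2 + 24·t - 18 3 times. The integral of jerk is acceleration. Using a(0) = 2, we get a(t) = 80·t^3 + 12·t^2 - 18·t + 2. Finding the antiderivative of a(t) and using v(0) = -4: v(t) = 20·t^4 + 4·t^3 - 9·t^2 + 2·t - 4. Integrating velocity and using the initial condition x(0) = 2, we get x(t) = 4·t^5 + t^4 - 3·t^3 + t^2 - 4·t + 2. We have position x(t) = 4·t^5 + t^4 - 3·t^3 + t^2 - 4·t + 2. Substituting t = 3: x(3) = 971.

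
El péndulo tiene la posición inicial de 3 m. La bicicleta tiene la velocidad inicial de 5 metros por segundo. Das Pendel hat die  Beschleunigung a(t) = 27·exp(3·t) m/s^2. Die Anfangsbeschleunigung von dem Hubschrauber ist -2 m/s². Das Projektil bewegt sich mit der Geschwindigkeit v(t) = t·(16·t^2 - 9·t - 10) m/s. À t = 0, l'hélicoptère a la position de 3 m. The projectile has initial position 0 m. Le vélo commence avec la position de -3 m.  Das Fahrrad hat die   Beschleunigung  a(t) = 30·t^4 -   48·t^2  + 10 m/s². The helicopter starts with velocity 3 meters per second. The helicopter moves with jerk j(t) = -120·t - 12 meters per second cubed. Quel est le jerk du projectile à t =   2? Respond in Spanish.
Partiendo de la velocidad v(t) = t·(16·t^2 - 9·t - 10), tomamos 2 derivadas. La derivada de la velocidad da la aceleración: a(t) = 16·t^2 + t·(32·t - 9) - 9·t - 10. Tomando d/dt de a(t), encontramos j(t) = 96·t - 18. De la ecuación de la sacudida j(t) = 96·t - 18, sustituimos t = 2 para obtener j = 174.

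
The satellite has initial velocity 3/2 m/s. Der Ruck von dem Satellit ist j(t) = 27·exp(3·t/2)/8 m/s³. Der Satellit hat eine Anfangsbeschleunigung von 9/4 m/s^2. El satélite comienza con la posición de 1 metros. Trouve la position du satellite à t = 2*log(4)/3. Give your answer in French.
Nous devons intégrer notre équation du jerk j(t) = 27·exp(3·t/2)/8 3 fois. La primitive du jerk est l'accélération. En utilisant a(0) = 9/4, nous obtenons a(t) = 9·exp(3·t/2)/4. En prenant ∫a(t)dt et en appliquant v(0) = 3/2, nous trouvons v(t) = 3·exp(3·t/2)/2. La primitive de la vitesse est la position. En utilisant x(0) = 1, nous obtenons x(t) = exp(3·t/2). En utilisant x(t) = exp(3·t/2) et en substituant t = 2*log(4)/3, nous trouvons x = 4.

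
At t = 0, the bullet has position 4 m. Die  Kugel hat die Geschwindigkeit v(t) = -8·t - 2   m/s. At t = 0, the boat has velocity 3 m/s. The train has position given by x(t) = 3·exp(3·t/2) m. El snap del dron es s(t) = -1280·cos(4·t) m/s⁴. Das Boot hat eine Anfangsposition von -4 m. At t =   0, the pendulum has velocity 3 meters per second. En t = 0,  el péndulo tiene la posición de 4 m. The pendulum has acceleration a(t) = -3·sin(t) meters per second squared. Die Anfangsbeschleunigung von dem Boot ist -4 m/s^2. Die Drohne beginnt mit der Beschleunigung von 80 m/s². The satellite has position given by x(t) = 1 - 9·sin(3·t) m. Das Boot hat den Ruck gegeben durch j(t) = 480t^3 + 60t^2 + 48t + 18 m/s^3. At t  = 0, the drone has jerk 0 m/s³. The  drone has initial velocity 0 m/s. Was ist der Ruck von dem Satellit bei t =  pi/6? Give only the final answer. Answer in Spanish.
La sacudida en t = pi/6 es j = 0.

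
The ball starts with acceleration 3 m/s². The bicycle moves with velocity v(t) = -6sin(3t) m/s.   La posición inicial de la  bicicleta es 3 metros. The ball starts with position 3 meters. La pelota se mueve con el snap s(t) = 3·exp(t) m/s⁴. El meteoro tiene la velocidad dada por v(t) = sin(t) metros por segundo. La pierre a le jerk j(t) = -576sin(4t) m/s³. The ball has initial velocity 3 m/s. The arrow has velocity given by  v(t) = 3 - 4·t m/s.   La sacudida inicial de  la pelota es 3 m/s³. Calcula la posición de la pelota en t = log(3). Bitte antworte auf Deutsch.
Wir müssen unsere Gleichung für den Snap s(t) = 3·exp(t) 4-mal integrieren. Mit ∫s(t)dt und Anwendung von j(0) = 3, finden wir j(t) = 3·exp(t). Das Integral von dem Ruck, mit a(0) = 3, ergibt die Beschleunigung: a(t) = 3·exp(t). Das Integral von der Beschleunigung ist die Geschwindigkeit. Mit v(0) = 3 erhalten wir v(t) = 3·exp(t). Mit ∫v(t)dt und Anwendung von x(0) = 3, finden wir x(t) = 3·exp(t). Wir haben die Position x(t) = 3·exp(t). Durch Einsetzen von t = log(3): x(log(3)) = 9.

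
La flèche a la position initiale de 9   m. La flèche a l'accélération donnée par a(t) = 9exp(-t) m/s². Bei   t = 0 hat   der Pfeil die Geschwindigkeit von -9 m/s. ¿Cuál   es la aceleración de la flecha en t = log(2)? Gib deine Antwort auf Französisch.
De l'équation de l'accélération a(t) = 9·exp(-t), nous substituons t = log(2) pour obtenir a = 9/2.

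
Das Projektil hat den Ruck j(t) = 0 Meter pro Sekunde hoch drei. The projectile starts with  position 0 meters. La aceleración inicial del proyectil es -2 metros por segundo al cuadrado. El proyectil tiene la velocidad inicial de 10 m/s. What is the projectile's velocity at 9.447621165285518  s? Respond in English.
Starting from jerk j(t) = 0, we take 2 integrals. The antiderivative of jerk, with a(0) = -2, gives acceleration: a(t) = -2. Finding the antiderivative of a(t) and using v(0) = 10: v(t) = 10 - 2·t. Using v(t) = 10 - 2·t and substituting t = 9.447621165285518, we find v = -8.89524233057104.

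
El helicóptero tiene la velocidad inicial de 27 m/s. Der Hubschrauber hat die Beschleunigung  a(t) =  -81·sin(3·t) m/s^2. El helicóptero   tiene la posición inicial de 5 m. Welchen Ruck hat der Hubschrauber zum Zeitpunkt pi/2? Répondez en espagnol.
Partiendo de la aceleración a(t) = -81·sin(3·t), tomamos 1 derivada. Tomando d/dt de a(t), encontramos j(t) = -243·cos(3·t). Usando j(t) = -243·cos(3·t) y sustituyendo t = pi/2, encontramos j = 0.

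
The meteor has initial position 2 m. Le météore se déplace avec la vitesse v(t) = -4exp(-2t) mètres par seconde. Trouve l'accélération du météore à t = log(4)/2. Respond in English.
To solve this, we need to take 1 derivative of our velocity equation v(t) = -4·exp(-2·t). Differentiating velocity, we get acceleration: a(t) = 8·exp(-2·t). Using a(t) = 8·exp(-2·t) and substituting t = log(4)/2, we find a = 2.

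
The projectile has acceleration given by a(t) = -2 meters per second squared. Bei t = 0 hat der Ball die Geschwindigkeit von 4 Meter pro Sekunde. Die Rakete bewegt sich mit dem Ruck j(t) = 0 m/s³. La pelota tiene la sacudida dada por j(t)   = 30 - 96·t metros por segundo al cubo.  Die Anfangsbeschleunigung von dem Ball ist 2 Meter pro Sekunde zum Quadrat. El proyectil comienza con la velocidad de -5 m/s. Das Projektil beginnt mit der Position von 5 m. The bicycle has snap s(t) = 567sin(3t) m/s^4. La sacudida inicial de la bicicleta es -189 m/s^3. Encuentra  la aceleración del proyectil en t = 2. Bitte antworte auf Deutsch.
Aus der Gleichung für die Beschleunigung a(t) = -2, setzen wir t = 2 ein und erhalten a = -2.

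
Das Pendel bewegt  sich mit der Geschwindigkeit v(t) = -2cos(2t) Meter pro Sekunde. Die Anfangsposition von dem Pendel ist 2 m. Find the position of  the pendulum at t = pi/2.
We need to integrate our velocity equation v(t) = -2·cos(2·t) 1 time. The integral of velocity is position. Using x(0) = 2, we get x(t) = 2 - sin(2·t). From the given position equation x(t) = 2 - sin(2·t), we substitute t = pi/2 to get x = 2.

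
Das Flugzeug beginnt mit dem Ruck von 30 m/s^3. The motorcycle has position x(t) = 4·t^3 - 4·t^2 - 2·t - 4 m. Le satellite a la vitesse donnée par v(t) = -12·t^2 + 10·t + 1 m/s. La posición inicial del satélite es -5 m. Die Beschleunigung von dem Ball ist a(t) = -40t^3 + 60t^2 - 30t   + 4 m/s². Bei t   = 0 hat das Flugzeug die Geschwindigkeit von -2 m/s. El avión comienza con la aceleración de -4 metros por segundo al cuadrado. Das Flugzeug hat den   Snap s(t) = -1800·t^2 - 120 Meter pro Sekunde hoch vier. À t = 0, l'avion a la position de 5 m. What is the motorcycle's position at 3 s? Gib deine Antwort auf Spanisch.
De la ecuación de la posición x(t) = 4·t^3 - 4·t^2 - 2·t - 4, sustituimos t = 3 para obtener x = 62.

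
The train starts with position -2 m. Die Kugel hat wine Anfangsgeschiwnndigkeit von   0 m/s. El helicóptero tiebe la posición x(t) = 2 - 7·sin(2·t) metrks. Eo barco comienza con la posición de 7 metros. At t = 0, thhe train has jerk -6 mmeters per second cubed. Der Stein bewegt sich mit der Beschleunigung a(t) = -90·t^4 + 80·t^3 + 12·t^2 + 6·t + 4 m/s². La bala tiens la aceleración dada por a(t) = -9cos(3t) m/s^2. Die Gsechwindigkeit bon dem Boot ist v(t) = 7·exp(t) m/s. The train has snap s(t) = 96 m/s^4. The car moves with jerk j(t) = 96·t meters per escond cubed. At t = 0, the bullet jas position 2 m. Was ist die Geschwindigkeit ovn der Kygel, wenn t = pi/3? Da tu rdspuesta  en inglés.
We must find the antiderivative of our acceleration equation a(t) = -9·cos(3·t) 1 time. The antiderivative of acceleration, with v(0) = 0, gives velocity: v(t) = -3·sin(3·t). Using v(t) = -3·sin(3·t) and substituting t = pi/3, we find v = 0.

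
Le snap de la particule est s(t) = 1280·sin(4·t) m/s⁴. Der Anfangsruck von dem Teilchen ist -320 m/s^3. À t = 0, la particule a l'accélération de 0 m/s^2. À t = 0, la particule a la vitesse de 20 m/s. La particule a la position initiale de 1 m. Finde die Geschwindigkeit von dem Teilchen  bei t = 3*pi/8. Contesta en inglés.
Starting from snap s(t) = 1280·sin(4·t), we take 3 integrals. The antiderivative of snap is jerk. Using j(0) = -320, we get j(t) = -320·cos(4·t). Finding the integral of j(t) and using a(0) = 0: a(t) = -80·sin(4·t). The antiderivative of acceleration is velocity. Using v(0) = 20, we get v(t) = 20·cos(4·t). From the given velocity equation v(t) = 20·cos(4·t), we substitute t = 3*pi/8 to get v = 0.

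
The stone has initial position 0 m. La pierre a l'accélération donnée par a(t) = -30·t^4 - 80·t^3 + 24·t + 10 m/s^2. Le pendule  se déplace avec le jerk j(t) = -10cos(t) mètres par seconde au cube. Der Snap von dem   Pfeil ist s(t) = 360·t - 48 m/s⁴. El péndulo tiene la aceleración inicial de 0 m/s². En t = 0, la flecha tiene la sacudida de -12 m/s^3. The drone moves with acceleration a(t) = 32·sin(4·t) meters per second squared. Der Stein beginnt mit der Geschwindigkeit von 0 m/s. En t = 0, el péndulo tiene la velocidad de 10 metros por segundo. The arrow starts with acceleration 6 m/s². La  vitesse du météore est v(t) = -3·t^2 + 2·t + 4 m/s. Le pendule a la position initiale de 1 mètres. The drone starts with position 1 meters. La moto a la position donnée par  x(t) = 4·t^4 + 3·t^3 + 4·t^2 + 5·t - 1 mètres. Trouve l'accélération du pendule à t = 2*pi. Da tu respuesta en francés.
En partant du jerk j(t) = -10·cos(t), nous prenons 1 intégrale. En intégrant le jerk et en utilisant la condition initiale a(0) = 0, nous obtenons a(t) = -10·sin(t). De l'équation de l'accélération a(t) = -10·sin(t), nous substituons t = 2*pi pour obtenir a = 0.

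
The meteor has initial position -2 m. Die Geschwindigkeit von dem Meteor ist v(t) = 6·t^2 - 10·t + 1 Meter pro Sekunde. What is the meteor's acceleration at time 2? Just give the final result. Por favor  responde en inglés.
At t = 2, a = 14.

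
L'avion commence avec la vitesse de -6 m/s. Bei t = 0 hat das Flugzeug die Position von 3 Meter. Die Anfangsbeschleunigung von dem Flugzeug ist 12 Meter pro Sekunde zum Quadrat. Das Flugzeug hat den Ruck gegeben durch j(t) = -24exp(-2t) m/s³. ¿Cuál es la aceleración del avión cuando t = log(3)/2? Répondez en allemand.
Ausgehend von dem Ruck j(t) = -24·exp(-2·t), nehmen wir 1 Integral. Mit ∫j(t)dt und Anwendung von a(0) = 12, finden wir a(t) = 12·exp(-2·t). Mit a(t) = 12·exp(-2·t) und Einsetzen von t = log(3)/2, finden wir a = 4.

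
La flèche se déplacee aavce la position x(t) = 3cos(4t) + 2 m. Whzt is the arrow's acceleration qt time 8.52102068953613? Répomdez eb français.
En partant de la position x(t) = 3·cos(4·t) + 2, nous prenons 2 dérivées. En prenant d/dt de x(t), nous trouvons v(t) = -12·sin(4·t). En prenant d/dt de v(t), nous trouvons a(t) = -48·cos(4·t). Nous avons l'accélération a(t) = -48·cos(4·t). En substituant t = 8.52102068953613: a(8.52102068953613) = 42.7203222885959.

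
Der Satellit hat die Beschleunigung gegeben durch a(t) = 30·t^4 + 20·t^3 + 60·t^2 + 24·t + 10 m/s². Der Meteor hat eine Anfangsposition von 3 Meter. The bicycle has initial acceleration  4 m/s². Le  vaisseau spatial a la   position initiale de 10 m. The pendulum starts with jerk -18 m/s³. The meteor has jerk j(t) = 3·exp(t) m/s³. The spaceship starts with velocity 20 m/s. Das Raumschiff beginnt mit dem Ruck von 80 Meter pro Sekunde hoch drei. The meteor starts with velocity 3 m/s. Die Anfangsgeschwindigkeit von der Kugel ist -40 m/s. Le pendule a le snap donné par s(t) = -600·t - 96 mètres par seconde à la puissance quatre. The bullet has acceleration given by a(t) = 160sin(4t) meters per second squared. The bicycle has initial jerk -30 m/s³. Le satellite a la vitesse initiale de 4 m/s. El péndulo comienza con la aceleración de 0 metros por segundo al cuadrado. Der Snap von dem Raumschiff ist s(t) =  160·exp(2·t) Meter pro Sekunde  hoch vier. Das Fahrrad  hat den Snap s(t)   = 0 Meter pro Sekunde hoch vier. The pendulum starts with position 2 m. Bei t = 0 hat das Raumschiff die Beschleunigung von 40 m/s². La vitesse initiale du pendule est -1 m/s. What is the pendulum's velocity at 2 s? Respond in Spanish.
Partiendo del snap s(t) = -600·t - 96, tomamos 3 antiderivadas. La integral del snap, con j(0) = -18, da la sacudida: j(t) = -300·t^2 - 96·t - 18. La antiderivada de la sacudida es la aceleración. Usando a(0) = 0, obtenemos a(t) = 2·t·(-50·t^2 - 24·t - 9). Tomando ∫a(t)dt y aplicando v(0) = -1, encontramos v(t) = -25·t^4 - 16·t^3 - 9·t^2 - 1. Tenemos la velocidad v(t) = -25·t^4 - 16·t^3 - 9·t^2 - 1. Sustituyendo t = 2: v(2) = -565.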